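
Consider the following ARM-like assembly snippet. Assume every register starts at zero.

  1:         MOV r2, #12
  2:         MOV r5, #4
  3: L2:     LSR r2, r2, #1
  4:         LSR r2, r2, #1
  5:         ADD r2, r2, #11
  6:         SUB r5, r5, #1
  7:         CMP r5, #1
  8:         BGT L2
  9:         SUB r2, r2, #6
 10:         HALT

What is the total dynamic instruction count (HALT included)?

MOV r2, #12 → r2=12
MOV r5, #4 → r5=4
LSR r2, r2, #1 → r2=12>>1=6
LSR r2, r2, #1 → r2=6>>1=3
ADD r2, r2, #11 → r2=3+11=14
SUB r5, r5, #1 → r5=4-1=3
CMP r5, #1  (cmp 3,1)
BGT L2: taken
LSR r2, r2, #1 → r2=14>>1=7
LSR r2, r2, #1 → r2=7>>1=3
ADD r2, r2, #11 → r2=3+11=14
SUB r5, r5, #1 → r5=3-1=2
CMP r5, #1  (cmp 2,1)
BGT L2: taken
LSR r2, r2, #1 → r2=14>>1=7
LSR r2, r2, #1 → r2=7>>1=3
ADD r2, r2, #11 → r2=3+11=14
SUB r5, r5, #1 → r5=2-1=1
CMP r5, #1  (cmp 1,1)
BGT L2: not taken
SUB r2, r2, #6 → r2=14-6=8
halt.
Total executed instructions: 22.

22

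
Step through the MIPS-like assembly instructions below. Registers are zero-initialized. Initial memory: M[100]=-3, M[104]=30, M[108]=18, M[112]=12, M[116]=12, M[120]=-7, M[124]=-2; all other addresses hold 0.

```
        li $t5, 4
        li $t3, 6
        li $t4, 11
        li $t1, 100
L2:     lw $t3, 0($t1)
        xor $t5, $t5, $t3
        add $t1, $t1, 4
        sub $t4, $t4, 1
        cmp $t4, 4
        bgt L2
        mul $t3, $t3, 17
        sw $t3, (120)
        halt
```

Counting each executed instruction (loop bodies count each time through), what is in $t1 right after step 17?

after li $t5, 4: $t5=4
after li $t3, 6: $t3=6
after li $t4, 11: $t4=11
after li $t1, 100: $t1=100
after lw $t3, 0($t1): $t3=M[100]=-3
after xor $t5, $t5, $t3: $t5=4^(-3)=-7
after add $t1, $t1, 4: $t1=100+4=104
after sub $t4, $t4, 1: $t4=11-1=10
cmp $t4, 4  (cmp 10,4)
bgt L2: taken
after lw $t3, 0($t1): $t3=M[104]=30
after xor $t5, $t5, $t3: $t5=(-7)^30=-25
after add $t1, $t1, 4: $t1=104+4=108
after sub $t4, $t4, 1: $t4=10-1=9
cmp $t4, 4  (cmp 9,4)
bgt L2: taken
after lw $t3, 0($t1): $t3=M[108]=18
After step 17: $t1 = 108.

108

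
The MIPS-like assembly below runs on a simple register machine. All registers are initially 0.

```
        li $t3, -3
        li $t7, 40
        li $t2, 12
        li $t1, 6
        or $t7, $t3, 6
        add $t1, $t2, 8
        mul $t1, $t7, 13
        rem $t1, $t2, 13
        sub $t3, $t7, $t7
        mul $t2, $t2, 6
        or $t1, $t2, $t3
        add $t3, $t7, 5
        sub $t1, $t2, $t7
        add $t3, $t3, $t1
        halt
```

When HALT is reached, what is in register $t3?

$t3=-3
$t7=40
$t2=12
$t1=6
$t7=(-3)|6=-1
$t1=12+8=20
$t1=(-1)*13=-13
$t1=12%13=12
$t3=(-1)-(-1)=0
$t2=12*6=72
$t1=72|0=72
$t3=(-1)+5=4
$t1=72-(-1)=73
$t3=4+73=77
halt.

77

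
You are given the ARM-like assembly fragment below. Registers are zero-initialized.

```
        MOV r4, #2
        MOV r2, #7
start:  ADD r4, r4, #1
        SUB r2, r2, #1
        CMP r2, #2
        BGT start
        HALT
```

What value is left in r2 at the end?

2

MOV r4, #2 → r4=2
MOV r2, #7 → r2=7
ADD r4, r4, #1 → r4=2+1=3
SUB r2, r2, #1 → r2=7-1=6
CMP r2, #2  (cmp 6,2)
BGT start: taken
ADD r4, r4, #1 → r4=3+1=4
SUB r2, r2, #1 → r2=6-1=5
CMP r2, #2  (cmp 5,2)
BGT start: taken
ADD r4, r4, #1 → r4=4+1=5
SUB r2, r2, #1 → r2=5-1=4
CMP r2, #2  (cmp 4,2)
BGT start: taken
ADD r4, r4, #1 → r4=5+1=6
SUB r2, r2, #1 → r2=4-1=3
CMP r2, #2  (cmp 3,2)
BGT start: taken
ADD r4, r4, #1 → r4=6+1=7
SUB r2, r2, #1 → r2=3-1=2
CMP r2, #2  (cmp 2,2)
BGT start: not taken
halt.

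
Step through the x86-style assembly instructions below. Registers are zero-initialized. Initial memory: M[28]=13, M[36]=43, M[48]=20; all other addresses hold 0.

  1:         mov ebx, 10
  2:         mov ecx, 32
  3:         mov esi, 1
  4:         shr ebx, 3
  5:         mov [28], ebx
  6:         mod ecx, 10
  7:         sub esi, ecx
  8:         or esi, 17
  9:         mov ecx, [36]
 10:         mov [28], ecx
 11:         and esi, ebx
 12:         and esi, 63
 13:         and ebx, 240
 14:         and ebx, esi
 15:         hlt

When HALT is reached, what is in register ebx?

0

after mov ebx, 10: ebx=10
after mov ecx, 32: ecx=32
after mov esi, 1: esi=1
after shr ebx, 3: ebx=10>>3=1
mov [28], ebx → M[28]=1
after mod ecx, 10: ecx=32%10=2
after sub esi, ecx: esi=1-2=-1
after or esi, 17: esi=(-1)|17=-1
after mov ecx, [36]: ecx=M[36]=43
mov [28], ecx → M[28]=43
after and esi, ebx: esi=(-1)&1=1
after and esi, 63: esi=1&63=1
after and ebx, 240: ebx=1&240=0
after and ebx, esi: ebx=0&1=0
halt.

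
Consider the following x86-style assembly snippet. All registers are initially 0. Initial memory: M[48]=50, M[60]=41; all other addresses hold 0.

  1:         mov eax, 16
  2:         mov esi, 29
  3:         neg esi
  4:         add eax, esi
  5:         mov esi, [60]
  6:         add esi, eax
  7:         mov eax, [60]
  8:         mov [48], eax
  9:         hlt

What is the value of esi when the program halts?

28

after mov eax, 16: eax=16
after mov esi, 29: esi=29
after neg esi: esi=-(29)=-29
after add eax, esi: eax=16+(-29)=-13
after mov esi, [60]: esi=M[60]=41
after add esi, eax: esi=41+(-13)=28
after mov eax, [60]: eax=M[60]=41
mov [48], eax → M[48]=41
halt.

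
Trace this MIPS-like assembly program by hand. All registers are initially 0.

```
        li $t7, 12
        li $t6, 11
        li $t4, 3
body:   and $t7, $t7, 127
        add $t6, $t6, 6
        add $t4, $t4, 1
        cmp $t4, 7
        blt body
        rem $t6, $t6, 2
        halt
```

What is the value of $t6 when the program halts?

1

$t7=12
$t6=11
$t4=3
$t7=12&127=12
$t6=11+6=17
$t4=3+1=4
cmp $t4, 7  (cmp 4,7)
blt body: taken
$t7=12&127=12
$t6=17+6=23
$t4=4+1=5
cmp $t4, 7  (cmp 5,7)
blt body: taken
$t7=12&127=12
$t6=23+6=29
$t4=5+1=6
cmp $t4, 7  (cmp 6,7)
blt body: taken
$t7=12&127=12
$t6=29+6=35
$t4=6+1=7
cmp $t4, 7  (cmp 7,7)
blt body: not taken
$t6=35%2=1
halt.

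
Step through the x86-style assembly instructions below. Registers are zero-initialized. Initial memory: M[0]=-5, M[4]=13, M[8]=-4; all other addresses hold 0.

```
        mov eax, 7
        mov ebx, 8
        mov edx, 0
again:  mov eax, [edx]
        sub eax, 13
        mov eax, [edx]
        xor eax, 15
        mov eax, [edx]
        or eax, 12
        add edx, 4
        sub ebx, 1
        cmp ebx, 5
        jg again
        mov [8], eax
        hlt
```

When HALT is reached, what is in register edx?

mov eax, 7 → eax=7
mov ebx, 8 → ebx=8
mov edx, 0 → edx=0
mov eax, [edx] → eax=M[0]=-5
sub eax, 13 → eax=(-5)-13=-18
mov eax, [edx] → eax=M[0]=-5
xor eax, 15 → eax=(-5)^15=-12
mov eax, [edx] → eax=M[0]=-5
or eax, 12 → eax=(-5)|12=-1
add edx, 4 → edx=0+4=4
sub ebx, 1 → ebx=8-1=7
cmp ebx, 5  (cmp 7,5)
jg again: taken
mov eax, [edx] → eax=M[4]=13
sub eax, 13 → eax=13-13=0
mov eax, [edx] → eax=M[4]=13
xor eax, 15 → eax=13^15=2
mov eax, [edx] → eax=M[4]=13
or eax, 12 → eax=13|12=13
add edx, 4 → edx=4+4=8
sub ebx, 1 → ebx=7-1=6
cmp ebx, 5  (cmp 6,5)
jg again: taken
mov eax, [edx] → eax=M[8]=-4
sub eax, 13 → eax=(-4)-13=-17
mov eax, [edx] → eax=M[8]=-4
xor eax, 15 → eax=(-4)^15=-13
mov eax, [edx] → eax=M[8]=-4
or eax, 12 → eax=(-4)|12=-4
add edx, 4 → edx=8+4=12
sub ebx, 1 → ebx=6-1=5
cmp ebx, 5  (cmp 5,5)
jg again: not taken
mov [8], eax → M[8]=-4
halt.

12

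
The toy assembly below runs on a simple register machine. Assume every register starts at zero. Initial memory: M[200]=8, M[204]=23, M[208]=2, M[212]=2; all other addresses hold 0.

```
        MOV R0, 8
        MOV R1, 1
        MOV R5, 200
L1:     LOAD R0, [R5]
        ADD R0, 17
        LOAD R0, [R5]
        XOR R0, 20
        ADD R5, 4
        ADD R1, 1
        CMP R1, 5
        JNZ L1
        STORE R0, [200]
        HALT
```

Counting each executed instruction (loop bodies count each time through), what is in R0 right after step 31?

22

MOV R0, 8 → R0=8
MOV R1, 1 → R1=1
MOV R5, 200 → R5=200
LOAD R0, [R5] → R0=M[200]=8
ADD R0, 17 → R0=8+17=25
LOAD R0, [R5] → R0=M[200]=8
XOR R0, 20 → R0=8^20=28
ADD R5, 4 → R5=200+4=204
ADD R1, 1 → R1=1+1=2
CMP R1, 5  (cmp 2,5)
JNZ L1: taken
LOAD R0, [R5] → R0=M[204]=23
ADD R0, 17 → R0=23+17=40
LOAD R0, [R5] → R0=M[204]=23
XOR R0, 20 → R0=23^20=3
ADD R5, 4 → R5=204+4=208
ADD R1, 1 → R1=2+1=3
CMP R1, 5  (cmp 3,5)
JNZ L1: taken
LOAD R0, [R5] → R0=M[208]=2
ADD R0, 17 → R0=2+17=19
LOAD R0, [R5] → R0=M[208]=2
XOR R0, 20 → R0=2^20=22
ADD R5, 4 → R5=208+4=212
ADD R1, 1 → R1=3+1=4
CMP R1, 5  (cmp 4,5)
JNZ L1: taken
LOAD R0, [R5] → R0=M[212]=2
ADD R0, 17 → R0=2+17=19
LOAD R0, [R5] → R0=M[212]=2
XOR R0, 20 → R0=2^20=22
After step 31: R0 = 22.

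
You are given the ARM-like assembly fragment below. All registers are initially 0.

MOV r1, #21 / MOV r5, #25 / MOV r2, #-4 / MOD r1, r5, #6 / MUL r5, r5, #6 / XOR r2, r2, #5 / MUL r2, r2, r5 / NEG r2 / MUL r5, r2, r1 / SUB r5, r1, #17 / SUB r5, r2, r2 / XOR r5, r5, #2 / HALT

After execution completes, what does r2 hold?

MOV r1, #21 → r1=21
MOV r5, #25 → r5=25
MOV r2, #-4 → r2=-4
MOD r1, r5, #6 → r1=25%6=1
MUL r5, r5, #6 → r5=25*6=150
XOR r2, r2, #5 → r2=(-4)^5=-7
MUL r2, r2, r5 → r2=(-7)*150=-1050
NEG r2 → r2=-(-1050)=1050
MUL r5, r2, r1 → r5=1050*1=1050
SUB r5, r1, #17 → r5=1-17=-16
SUB r5, r2, r2 → r5=1050-1050=0
XOR r5, r5, #2 → r5=0^2=2
halt.

1050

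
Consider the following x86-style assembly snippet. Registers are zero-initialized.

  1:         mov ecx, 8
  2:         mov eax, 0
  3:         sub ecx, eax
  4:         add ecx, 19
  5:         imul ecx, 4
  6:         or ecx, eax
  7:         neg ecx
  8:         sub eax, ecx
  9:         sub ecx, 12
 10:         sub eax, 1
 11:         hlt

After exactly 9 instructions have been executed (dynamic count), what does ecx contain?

-120

ecx=8
eax=0
ecx=8-0=8
ecx=8+19=27
ecx=27*4=108
ecx=108|0=108
ecx=-(108)=-108
eax=0-(-108)=108
ecx=(-108)-12=-120
After step 9: ecx = -120.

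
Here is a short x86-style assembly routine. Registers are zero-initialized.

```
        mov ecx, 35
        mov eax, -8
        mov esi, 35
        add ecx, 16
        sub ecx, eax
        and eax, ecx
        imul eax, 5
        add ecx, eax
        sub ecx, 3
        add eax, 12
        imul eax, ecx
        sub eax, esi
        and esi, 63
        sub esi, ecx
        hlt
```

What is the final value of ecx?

mov ecx, 35 → ecx=35
mov eax, -8 → eax=-8
mov esi, 35 → esi=35
add ecx, 16 → ecx=35+16=51
sub ecx, eax → ecx=51-(-8)=59
and eax, ecx → eax=(-8)&59=56
imul eax, 5 → eax=56*5=280
add ecx, eax → ecx=59+280=339
sub ecx, 3 → ecx=339-3=336
add eax, 12 → eax=280+12=292
imul eax, ecx → eax=292*336=98112
sub eax, esi → eax=98112-35=98077
and esi, 63 → esi=35&63=35
sub esi, ecx → esi=35-336=-301
halt.

336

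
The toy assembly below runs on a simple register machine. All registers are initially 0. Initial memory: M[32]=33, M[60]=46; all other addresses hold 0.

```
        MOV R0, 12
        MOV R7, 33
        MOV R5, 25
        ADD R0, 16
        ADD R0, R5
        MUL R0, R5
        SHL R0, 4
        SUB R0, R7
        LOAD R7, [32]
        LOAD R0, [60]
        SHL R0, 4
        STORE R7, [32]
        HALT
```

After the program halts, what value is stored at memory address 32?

R0=12
R7=33
R5=25
R0=12+16=28
R0=28+25=53
R0=53*25=1325
R0=1325<<4=21200
R0=21200-33=21167
R7=M[32]=33
R0=M[60]=46
R0=46<<4=736
STORE R7, [32] → M[32]=33
halt.

33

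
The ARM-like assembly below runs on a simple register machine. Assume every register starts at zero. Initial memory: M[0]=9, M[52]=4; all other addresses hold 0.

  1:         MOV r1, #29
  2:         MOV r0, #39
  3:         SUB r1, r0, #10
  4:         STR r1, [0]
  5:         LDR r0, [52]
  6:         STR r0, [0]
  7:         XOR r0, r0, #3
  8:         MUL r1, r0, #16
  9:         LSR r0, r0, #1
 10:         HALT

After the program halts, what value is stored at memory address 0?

4

after MOV r1, #29: r1=29
after MOV r0, #39: r0=39
after SUB r1, r0, #10: r1=39-10=29
STR r1, [0] → M[0]=29
after LDR r0, [52]: r0=M[52]=4
STR r0, [0] → M[0]=4
after XOR r0, r0, #3: r0=4^3=7
after MUL r1, r0, #16: r1=7*16=112
after LSR r0, r0, #1: r0=7>>1=3
halt.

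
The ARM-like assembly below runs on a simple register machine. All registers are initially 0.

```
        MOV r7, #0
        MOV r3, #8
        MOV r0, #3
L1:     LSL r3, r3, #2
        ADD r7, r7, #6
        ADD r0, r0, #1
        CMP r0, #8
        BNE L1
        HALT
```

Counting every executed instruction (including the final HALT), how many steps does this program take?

after MOV r7, #0: r7=0
after MOV r3, #8: r3=8
after MOV r0, #3: r0=3
after LSL r3, r3, #2: r3=8<<2=32
after ADD r7, r7, #6: r7=0+6=6
after ADD r0, r0, #1: r0=3+1=4
CMP r0, #8  (cmp 4,8)
BNE L1: taken
after LSL r3, r3, #2: r3=32<<2=128
after ADD r7, r7, #6: r7=6+6=12
after ADD r0, r0, #1: r0=4+1=5
CMP r0, #8  (cmp 5,8)
BNE L1: taken
after LSL r3, r3, #2: r3=128<<2=512
after ADD r7, r7, #6: r7=12+6=18
after ADD r0, r0, #1: r0=5+1=6
CMP r0, #8  (cmp 6,8)
BNE L1: taken
after LSL r3, r3, #2: r3=512<<2=2048
after ADD r7, r7, #6: r7=18+6=24
after ADD r0, r0, #1: r0=6+1=7
CMP r0, #8  (cmp 7,8)
BNE L1: taken
after LSL r3, r3, #2: r3=2048<<2=8192
after ADD r7, r7, #6: r7=24+6=30
after ADD r0, r0, #1: r0=7+1=8
CMP r0, #8  (cmp 8,8)
BNE L1: not taken
halt.
Total executed instructions: 29.

29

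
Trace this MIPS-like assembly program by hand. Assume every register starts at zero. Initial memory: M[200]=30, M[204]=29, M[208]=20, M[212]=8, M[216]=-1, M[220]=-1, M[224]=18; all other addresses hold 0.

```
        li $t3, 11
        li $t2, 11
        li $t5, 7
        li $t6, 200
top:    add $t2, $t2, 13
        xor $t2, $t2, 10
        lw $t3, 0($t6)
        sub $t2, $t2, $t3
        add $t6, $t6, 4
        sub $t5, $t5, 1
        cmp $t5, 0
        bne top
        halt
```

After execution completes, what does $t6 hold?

$t3=11
$t2=11
$t5=7
$t6=200
$t2=11+13=24
$t2=24^10=18
$t3=M[200]=30
$t2=18-30=-12
$t6=200+4=204
$t5=7-1=6
cmp $t5, 0  (cmp 6,0)
bne top: taken
$t2=(-12)+13=1
$t2=1^10=11
$t3=M[204]=29
$t2=11-29=-18
$t6=204+4=208
$t5=6-1=5
cmp $t5, 0  (cmp 5,0)
bne top: taken
$t2=(-18)+13=-5
$t2=(-5)^10=-15
$t3=M[208]=20
$t2=(-15)-20=-35
$t6=208+4=212
$t5=5-1=4
cmp $t5, 0  (cmp 4,0)
bne top: taken
$t2=(-35)+13=-22
$t2=(-22)^10=-32
$t3=M[212]=8
$t2=(-32)-8=-40
$t6=212+4=216
$t5=4-1=3
cmp $t5, 0  (cmp 3,0)
bne top: taken
$t2=(-40)+13=-27
$t2=(-27)^10=-17
$t3=M[216]=-1
$t2=(-17)-(-1)=-16
$t6=216+4=220
$t5=3-1=2
cmp $t5, 0  (cmp 2,0)
bne top: taken
$t2=(-16)+13=-3
$t2=(-3)^10=-9
$t3=M[220]=-1
$t2=(-9)-(-1)=-8
$t6=220+4=224
$t5=2-1=1
cmp $t5, 0  (cmp 1,0)
bne top: taken
$t2=(-8)+13=5
$t2=5^10=15
$t3=M[224]=18
$t2=15-18=-3
$t6=224+4=228
$t5=1-1=0
cmp $t5, 0  (cmp 0,0)
bne top: not taken
halt.

228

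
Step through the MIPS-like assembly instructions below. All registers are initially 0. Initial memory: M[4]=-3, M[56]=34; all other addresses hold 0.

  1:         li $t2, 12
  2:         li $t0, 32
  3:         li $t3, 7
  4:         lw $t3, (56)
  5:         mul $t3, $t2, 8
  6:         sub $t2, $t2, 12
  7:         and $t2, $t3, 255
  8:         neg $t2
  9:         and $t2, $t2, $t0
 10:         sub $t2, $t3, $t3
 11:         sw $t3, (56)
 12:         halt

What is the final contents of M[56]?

after li $t2, 12: $t2=12
after li $t0, 32: $t0=32
after li $t3, 7: $t3=7
after lw $t3, (56): $t3=M[56]=34
after mul $t3, $t2, 8: $t3=12*8=96
after sub $t2, $t2, 12: $t2=12-12=0
after and $t2, $t3, 255: $t2=96&255=96
after neg $t2: $t2=-(96)=-96
after and $t2, $t2, $t0: $t2=(-96)&32=32
after sub $t2, $t3, $t3: $t2=96-96=0
sw $t3, (56) → M[56]=96
halt.

96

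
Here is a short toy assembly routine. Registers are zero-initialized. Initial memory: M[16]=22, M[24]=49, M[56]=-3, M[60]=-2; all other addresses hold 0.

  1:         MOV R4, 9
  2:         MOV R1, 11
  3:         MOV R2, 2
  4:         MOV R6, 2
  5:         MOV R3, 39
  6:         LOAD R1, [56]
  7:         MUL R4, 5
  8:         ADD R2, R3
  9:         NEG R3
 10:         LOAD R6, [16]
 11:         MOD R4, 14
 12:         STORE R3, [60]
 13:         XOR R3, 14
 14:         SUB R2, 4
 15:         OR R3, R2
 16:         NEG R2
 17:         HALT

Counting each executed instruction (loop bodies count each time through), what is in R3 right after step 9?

after MOV R4, 9: R4=9
after MOV R1, 11: R1=11
after MOV R2, 2: R2=2
after MOV R6, 2: R6=2
after MOV R3, 39: R3=39
after LOAD R1, [56]: R1=M[56]=-3
after MUL R4, 5: R4=9*5=45
after ADD R2, R3: R2=2+39=41
after NEG R3: R3=-(39)=-39
After step 9: R3 = -39.

-39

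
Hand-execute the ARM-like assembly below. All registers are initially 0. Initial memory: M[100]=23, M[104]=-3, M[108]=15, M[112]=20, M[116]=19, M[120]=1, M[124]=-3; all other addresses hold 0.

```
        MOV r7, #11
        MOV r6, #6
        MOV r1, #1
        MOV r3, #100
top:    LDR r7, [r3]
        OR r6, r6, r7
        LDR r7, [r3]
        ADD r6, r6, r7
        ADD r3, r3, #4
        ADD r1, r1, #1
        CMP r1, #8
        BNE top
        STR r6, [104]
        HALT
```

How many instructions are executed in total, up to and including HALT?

after MOV r7, #11: r7=11
after MOV r6, #6: r6=6
after MOV r1, #1: r1=1
after MOV r3, #100: r3=100
after LDR r7, [r3]: r7=M[100]=23
after OR r6, r6, r7: r6=6|23=23
after LDR r7, [r3]: r7=M[100]=23
after ADD r6, r6, r7: r6=23+23=46
after ADD r3, r3, #4: r3=100+4=104
after ADD r1, r1, #1: r1=1+1=2
CMP r1, #8  (cmp 2,8)
BNE top: taken
after LDR r7, [r3]: r7=M[104]=-3
after OR r6, r6, r7: r6=46|(-3)=-1
after LDR r7, [r3]: r7=M[104]=-3
after ADD r6, r6, r7: r6=(-1)+(-3)=-4
after ADD r3, r3, #4: r3=104+4=108
after ADD r1, r1, #1: r1=2+1=3
CMP r1, #8  (cmp 3,8)
BNE top: taken
after LDR r7, [r3]: r7=M[108]=15
after OR r6, r6, r7: r6=(-4)|15=-1
after LDR r7, [r3]: r7=M[108]=15
after ADD r6, r6, r7: r6=(-1)+15=14
after ADD r3, r3, #4: r3=108+4=112
after ADD r1, r1, #1: r1=3+1=4
CMP r1, #8  (cmp 4,8)
BNE top: taken
after LDR r7, [r3]: r7=M[112]=20
after OR r6, r6, r7: r6=14|20=30
after LDR r7, [r3]: r7=M[112]=20
after ADD r6, r6, r7: r6=30+20=50
after ADD r3, r3, #4: r3=112+4=116
after ADD r1, r1, #1: r1=4+1=5
CMP r1, #8  (cmp 5,8)
BNE top: taken
after LDR r7, [r3]: r7=M[116]=19
after OR r6, r6, r7: r6=50|19=51
after LDR r7, [r3]: r7=M[116]=19
after ADD r6, r6, r7: r6=51+19=70
after ADD r3, r3, #4: r3=116+4=120
after ADD r1, r1, #1: r1=5+1=6
CMP r1, #8  (cmp 6,8)
BNE top: taken
after LDR r7, [r3]: r7=M[120]=1
after OR r6, r6, r7: r6=70|1=71
after LDR r7, [r3]: r7=M[120]=1
after ADD r6, r6, r7: r6=71+1=72
after ADD r3, r3, #4: r3=120+4=124
after ADD r1, r1, #1: r1=6+1=7
CMP r1, #8  (cmp 7,8)
BNE top: taken
after LDR r7, [r3]: r7=M[124]=-3
after OR r6, r6, r7: r6=72|(-3)=-3
after LDR r7, [r3]: r7=M[124]=-3
after ADD r6, r6, r7: r6=(-3)+(-3)=-6
after ADD r3, r3, #4: r3=124+4=128
after ADD r1, r1, #1: r1=7+1=8
CMP r1, #8  (cmp 8,8)
BNE top: not taken
STR r6, [104] → M[104]=-6
halt.
Total executed instructions: 62.

62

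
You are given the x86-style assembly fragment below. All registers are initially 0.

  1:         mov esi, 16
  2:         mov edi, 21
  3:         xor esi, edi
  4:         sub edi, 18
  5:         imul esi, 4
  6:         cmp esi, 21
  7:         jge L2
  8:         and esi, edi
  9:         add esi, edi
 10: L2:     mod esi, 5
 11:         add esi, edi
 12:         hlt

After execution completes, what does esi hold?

after mov esi, 16: esi=16
after mov edi, 21: edi=21
after xor esi, edi: esi=16^21=5
after sub edi, 18: edi=21-18=3
after imul esi, 4: esi=5*4=20
cmp esi, 21  (cmp 20,21)
jge L2: not taken
after and esi, edi: esi=20&3=0
after add esi, edi: esi=0+3=3
after mod esi, 5: esi=3%5=3
after add esi, edi: esi=3+3=6
halt.

6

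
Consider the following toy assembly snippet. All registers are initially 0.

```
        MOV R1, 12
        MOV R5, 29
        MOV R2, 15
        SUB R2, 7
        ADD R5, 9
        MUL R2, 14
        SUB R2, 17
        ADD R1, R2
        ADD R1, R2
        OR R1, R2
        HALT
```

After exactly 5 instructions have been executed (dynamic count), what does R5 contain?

R1=12
R5=29
R2=15
R2=15-7=8
R5=29+9=38
After step 5: R5 = 38.

38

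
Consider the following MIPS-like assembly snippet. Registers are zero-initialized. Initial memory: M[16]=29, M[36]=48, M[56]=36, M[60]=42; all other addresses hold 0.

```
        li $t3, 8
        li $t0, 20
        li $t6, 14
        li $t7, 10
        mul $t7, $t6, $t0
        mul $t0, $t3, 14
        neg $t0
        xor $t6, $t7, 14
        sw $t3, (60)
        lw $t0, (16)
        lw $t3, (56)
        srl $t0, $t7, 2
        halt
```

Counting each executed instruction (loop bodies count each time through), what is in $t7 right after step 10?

280

li $t3, 8 → $t3=8
li $t0, 20 → $t0=20
li $t6, 14 → $t6=14
li $t7, 10 → $t7=10
mul $t7, $t6, $t0 → $t7=14*20=280
mul $t0, $t3, 14 → $t0=8*14=112
neg $t0 → $t0=-(112)=-112
xor $t6, $t7, 14 → $t6=280^14=278
sw $t3, (60) → M[60]=8
lw $t0, (16) → $t0=M[16]=29
After step 10: $t7 = 280.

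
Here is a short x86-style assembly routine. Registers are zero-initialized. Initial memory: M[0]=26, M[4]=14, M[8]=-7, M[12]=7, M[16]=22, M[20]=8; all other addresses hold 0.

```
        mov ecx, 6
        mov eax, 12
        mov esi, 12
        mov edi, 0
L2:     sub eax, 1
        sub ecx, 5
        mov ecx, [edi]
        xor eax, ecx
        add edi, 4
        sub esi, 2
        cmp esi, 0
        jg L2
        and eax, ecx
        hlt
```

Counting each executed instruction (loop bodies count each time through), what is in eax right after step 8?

17

mov ecx, 6 → ecx=6
mov eax, 12 → eax=12
mov esi, 12 → esi=12
mov edi, 0 → edi=0
sub eax, 1 → eax=12-1=11
sub ecx, 5 → ecx=6-5=1
mov ecx, [edi] → ecx=M[0]=26
xor eax, ecx → eax=11^26=17
After step 8: eax = 17.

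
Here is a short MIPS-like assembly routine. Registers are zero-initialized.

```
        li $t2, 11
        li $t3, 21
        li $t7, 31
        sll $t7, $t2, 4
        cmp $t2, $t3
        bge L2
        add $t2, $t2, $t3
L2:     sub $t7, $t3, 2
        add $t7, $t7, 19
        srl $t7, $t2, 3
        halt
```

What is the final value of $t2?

32

li $t2, 11 → $t2=11
li $t3, 21 → $t3=21
li $t7, 31 → $t7=31
sll $t7, $t2, 4 → $t7=11<<4=176
cmp $t2, $t3  (cmp 11,21)
bge L2: not taken
add $t2, $t2, $t3 → $t2=11+21=32
sub $t7, $t3, 2 → $t7=21-2=19
add $t7, $t7, 19 → $t7=19+19=38
srl $t7, $t2, 3 → $t7=32>>3=4
halt.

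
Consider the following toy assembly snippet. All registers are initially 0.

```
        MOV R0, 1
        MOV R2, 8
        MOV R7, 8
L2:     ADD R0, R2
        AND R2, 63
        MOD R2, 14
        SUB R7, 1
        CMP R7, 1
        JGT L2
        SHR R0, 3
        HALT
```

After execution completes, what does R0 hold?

after MOV R0, 1: R0=1
after MOV R2, 8: R2=8
after MOV R7, 8: R7=8
after ADD R0, R2: R0=1+8=9
after AND R2, 63: R2=8&63=8
after MOD R2, 14: R2=8%14=8
after SUB R7, 1: R7=8-1=7
CMP R7, 1  (cmp 7,1)
JGT L2: taken
after ADD R0, R2: R0=9+8=17
after AND R2, 63: R2=8&63=8
after MOD R2, 14: R2=8%14=8
after SUB R7, 1: R7=7-1=6
CMP R7, 1  (cmp 6,1)
JGT L2: taken
after ADD R0, R2: R0=17+8=25
after AND R2, 63: R2=8&63=8
after MOD R2, 14: R2=8%14=8
after SUB R7, 1: R7=6-1=5
CMP R7, 1  (cmp 5,1)
JGT L2: taken
after ADD R0, R2: R0=25+8=33
after AND R2, 63: R2=8&63=8
after MOD R2, 14: R2=8%14=8
after SUB R7, 1: R7=5-1=4
CMP R7, 1  (cmp 4,1)
JGT L2: taken
after ADD R0, R2: R0=33+8=41
after AND R2, 63: R2=8&63=8
after MOD R2, 14: R2=8%14=8
after SUB R7, 1: R7=4-1=3
CMP R7, 1  (cmp 3,1)
JGT L2: taken
after ADD R0, R2: R0=41+8=49
after AND R2, 63: R2=8&63=8
after MOD R2, 14: R2=8%14=8
after SUB R7, 1: R7=3-1=2
CMP R7, 1  (cmp 2,1)
JGT L2: taken
after ADD R0, R2: R0=49+8=57
after AND R2, 63: R2=8&63=8
after MOD R2, 14: R2=8%14=8
after SUB R7, 1: R7=2-1=1
CMP R7, 1  (cmp 1,1)
JGT L2: not taken
after SHR R0, 3: R0=57>>3=7
halt.

7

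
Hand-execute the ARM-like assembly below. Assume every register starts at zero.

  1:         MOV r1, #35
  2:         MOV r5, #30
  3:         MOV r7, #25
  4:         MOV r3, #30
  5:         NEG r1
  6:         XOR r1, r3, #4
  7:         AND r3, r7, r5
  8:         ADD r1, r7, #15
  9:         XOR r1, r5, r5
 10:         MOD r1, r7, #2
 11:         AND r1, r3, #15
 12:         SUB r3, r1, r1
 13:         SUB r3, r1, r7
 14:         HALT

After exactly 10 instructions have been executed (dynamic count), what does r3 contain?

r1=35
r5=30
r7=25
r3=30
r1=-(35)=-35
r1=30^4=26
r3=25&30=24
r1=25+15=40
r1=30^30=0
r1=25%2=1
After step 10: r3 = 24.

24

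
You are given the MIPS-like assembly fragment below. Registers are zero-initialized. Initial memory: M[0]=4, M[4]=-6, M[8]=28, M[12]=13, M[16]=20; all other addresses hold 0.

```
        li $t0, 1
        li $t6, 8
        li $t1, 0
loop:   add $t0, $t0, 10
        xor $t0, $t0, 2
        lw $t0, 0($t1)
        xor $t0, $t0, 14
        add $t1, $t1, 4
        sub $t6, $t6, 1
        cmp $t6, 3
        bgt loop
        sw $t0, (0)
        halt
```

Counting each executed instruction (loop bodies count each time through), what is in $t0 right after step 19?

li $t0, 1 → $t0=1
li $t6, 8 → $t6=8
li $t1, 0 → $t1=0
add $t0, $t0, 10 → $t0=1+10=11
xor $t0, $t0, 2 → $t0=11^2=9
lw $t0, 0($t1) → $t0=M[0]=4
xor $t0, $t0, 14 → $t0=4^14=10
add $t1, $t1, 4 → $t1=0+4=4
sub $t6, $t6, 1 → $t6=8-1=7
cmp $t6, 3  (cmp 7,3)
bgt loop: taken
add $t0, $t0, 10 → $t0=10+10=20
xor $t0, $t0, 2 → $t0=20^2=22
lw $t0, 0($t1) → $t0=M[4]=-6
xor $t0, $t0, 14 → $t0=(-6)^14=-12
add $t1, $t1, 4 → $t1=4+4=8
sub $t6, $t6, 1 → $t6=7-1=6
cmp $t6, 3  (cmp 6,3)
bgt loop: taken
After step 19: $t0 = -12.

-12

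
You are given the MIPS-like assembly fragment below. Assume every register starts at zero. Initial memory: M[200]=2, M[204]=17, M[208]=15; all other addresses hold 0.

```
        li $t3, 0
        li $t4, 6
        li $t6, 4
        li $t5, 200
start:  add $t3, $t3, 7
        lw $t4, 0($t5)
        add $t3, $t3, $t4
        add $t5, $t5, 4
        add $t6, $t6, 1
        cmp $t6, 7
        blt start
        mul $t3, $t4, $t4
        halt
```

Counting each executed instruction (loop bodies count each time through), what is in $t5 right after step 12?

li $t3, 0 → $t3=0
li $t4, 6 → $t4=6
li $t6, 4 → $t6=4
li $t5, 200 → $t5=200
add $t3, $t3, 7 → $t3=0+7=7
lw $t4, 0($t5) → $t4=M[200]=2
add $t3, $t3, $t4 → $t3=7+2=9
add $t5, $t5, 4 → $t5=200+4=204
add $t6, $t6, 1 → $t6=4+1=5
cmp $t6, 7  (cmp 5,7)
blt start: taken
add $t3, $t3, 7 → $t3=9+7=16
After step 12: $t5 = 204.

204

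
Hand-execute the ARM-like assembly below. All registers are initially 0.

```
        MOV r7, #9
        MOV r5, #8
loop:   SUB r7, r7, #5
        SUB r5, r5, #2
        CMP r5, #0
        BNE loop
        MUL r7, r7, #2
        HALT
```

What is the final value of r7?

MOV r7, #9 → r7=9
MOV r5, #8 → r5=8
SUB r7, r7, #5 → r7=9-5=4
SUB r5, r5, #2 → r5=8-2=6
CMP r5, #0  (cmp 6,0)
BNE loop: taken
SUB r7, r7, #5 → r7=4-5=-1
SUB r5, r5, #2 → r5=6-2=4
CMP r5, #0  (cmp 4,0)
BNE loop: taken
SUB r7, r7, #5 → r7=(-1)-5=-6
SUB r5, r5, #2 → r5=4-2=2
CMP r5, #0  (cmp 2,0)
BNE loop: taken
SUB r7, r7, #5 → r7=(-6)-5=-11
SUB r5, r5, #2 → r5=2-2=0
CMP r5, #0  (cmp 0,0)
BNE loop: not taken
MUL r7, r7, #2 → r7=(-11)*2=-22
halt.

-22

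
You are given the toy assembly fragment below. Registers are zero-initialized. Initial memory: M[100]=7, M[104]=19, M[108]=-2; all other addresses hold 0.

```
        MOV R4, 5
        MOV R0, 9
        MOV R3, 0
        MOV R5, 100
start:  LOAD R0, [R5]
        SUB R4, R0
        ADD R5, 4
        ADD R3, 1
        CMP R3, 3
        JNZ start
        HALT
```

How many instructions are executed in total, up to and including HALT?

after MOV R4, 5: R4=5
after MOV R0, 9: R0=9
after MOV R3, 0: R3=0
after MOV R5, 100: R5=100
after LOAD R0, [R5]: R0=M[100]=7
after SUB R4, R0: R4=5-7=-2
after ADD R5, 4: R5=100+4=104
after ADD R3, 1: R3=0+1=1
CMP R3, 3  (cmp 1,3)
JNZ start: taken
after LOAD R0, [R5]: R0=M[104]=19
after SUB R4, R0: R4=(-2)-19=-21
after ADD R5, 4: R5=104+4=108
after ADD R3, 1: R3=1+1=2
CMP R3, 3  (cmp 2,3)
JNZ start: taken
after LOAD R0, [R5]: R0=M[108]=-2
after SUB R4, R0: R4=(-21)-(-2)=-19
after ADD R5, 4: R5=108+4=112
after ADD R3, 1: R3=2+1=3
CMP R3, 3  (cmp 3,3)
JNZ start: not taken
halt.
Total executed instructions: 23.

23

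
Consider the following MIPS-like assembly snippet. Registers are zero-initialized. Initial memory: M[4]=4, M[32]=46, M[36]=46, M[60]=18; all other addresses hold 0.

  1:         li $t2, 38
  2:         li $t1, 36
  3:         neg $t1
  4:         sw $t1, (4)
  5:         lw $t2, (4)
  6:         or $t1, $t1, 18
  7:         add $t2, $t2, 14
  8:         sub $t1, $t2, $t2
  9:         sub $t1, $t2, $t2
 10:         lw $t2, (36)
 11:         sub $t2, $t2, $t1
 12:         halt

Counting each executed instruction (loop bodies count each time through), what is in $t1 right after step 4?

li $t2, 38 → $t2=38
li $t1, 36 → $t1=36
neg $t1 → $t1=-(36)=-36
sw $t1, (4) → M[4]=-36
After step 4: $t1 = -36.

-36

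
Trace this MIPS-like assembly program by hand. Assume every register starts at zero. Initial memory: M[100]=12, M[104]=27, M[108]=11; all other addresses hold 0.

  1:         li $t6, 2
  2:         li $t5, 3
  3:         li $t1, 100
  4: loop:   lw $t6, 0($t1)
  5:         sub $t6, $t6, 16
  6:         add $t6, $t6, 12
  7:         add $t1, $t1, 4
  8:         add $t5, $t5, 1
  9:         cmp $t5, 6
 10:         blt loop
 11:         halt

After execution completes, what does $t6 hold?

7

after li $t6, 2: $t6=2
after li $t5, 3: $t5=3
after li $t1, 100: $t1=100
after lw $t6, 0($t1): $t6=M[100]=12
after sub $t6, $t6, 16: $t6=12-16=-4
after add $t6, $t6, 12: $t6=(-4)+12=8
after add $t1, $t1, 4: $t1=100+4=104
after add $t5, $t5, 1: $t5=3+1=4
cmp $t5, 6  (cmp 4,6)
blt loop: taken
after lw $t6, 0($t1): $t6=M[104]=27
after sub $t6, $t6, 16: $t6=27-16=11
after add $t6, $t6, 12: $t6=11+12=23
after add $t1, $t1, 4: $t1=104+4=108
after add $t5, $t5, 1: $t5=4+1=5
cmp $t5, 6  (cmp 5,6)
blt loop: taken
after lw $t6, 0($t1): $t6=M[108]=11
after sub $t6, $t6, 16: $t6=11-16=-5
after add $t6, $t6, 12: $t6=(-5)+12=7
after add $t1, $t1, 4: $t1=108+4=112
after add $t5, $t5, 1: $t5=5+1=6
cmp $t5, 6  (cmp 6,6)
blt loop: not taken
halt.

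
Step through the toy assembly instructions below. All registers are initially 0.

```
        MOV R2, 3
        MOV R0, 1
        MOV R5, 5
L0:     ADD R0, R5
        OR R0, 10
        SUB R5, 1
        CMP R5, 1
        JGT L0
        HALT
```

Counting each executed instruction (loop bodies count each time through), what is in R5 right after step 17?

2

MOV R2, 3 → R2=3
MOV R0, 1 → R0=1
MOV R5, 5 → R5=5
ADD R0, R5 → R0=1+5=6
OR R0, 10 → R0=6|10=14
SUB R5, 1 → R5=5-1=4
CMP R5, 1  (cmp 4,1)
JGT L0: taken
ADD R0, R5 → R0=14+4=18
OR R0, 10 → R0=18|10=26
SUB R5, 1 → R5=4-1=3
CMP R5, 1  (cmp 3,1)
JGT L0: taken
ADD R0, R5 → R0=26+3=29
OR R0, 10 → R0=29|10=31
SUB R5, 1 → R5=3-1=2
CMP R5, 1  (cmp 2,1)
After step 17: R5 = 2.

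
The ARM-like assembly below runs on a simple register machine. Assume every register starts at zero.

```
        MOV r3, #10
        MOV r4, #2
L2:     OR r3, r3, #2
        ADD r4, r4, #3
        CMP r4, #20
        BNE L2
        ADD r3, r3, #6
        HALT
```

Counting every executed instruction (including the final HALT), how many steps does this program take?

after MOV r3, #10: r3=10
after MOV r4, #2: r4=2
after OR r3, r3, #2: r3=10|2=10
after ADD r4, r4, #3: r4=2+3=5
CMP r4, #20  (cmp 5,20)
BNE L2: taken
after OR r3, r3, #2: r3=10|2=10
after ADD r4, r4, #3: r4=5+3=8
CMP r4, #20  (cmp 8,20)
BNE L2: taken
after OR r3, r3, #2: r3=10|2=10
after ADD r4, r4, #3: r4=8+3=11
CMP r4, #20  (cmp 11,20)
BNE L2: taken
after OR r3, r3, #2: r3=10|2=10
after ADD r4, r4, #3: r4=11+3=14
CMP r4, #20  (cmp 14,20)
BNE L2: taken
after OR r3, r3, #2: r3=10|2=10
after ADD r4, r4, #3: r4=14+3=17
CMP r4, #20  (cmp 17,20)
BNE L2: taken
after OR r3, r3, #2: r3=10|2=10
after ADD r4, r4, #3: r4=17+3=20
CMP r4, #20  (cmp 20,20)
BNE L2: not taken
after ADD r3, r3, #6: r3=10+6=16
halt.
Total executed instructions: 28.

28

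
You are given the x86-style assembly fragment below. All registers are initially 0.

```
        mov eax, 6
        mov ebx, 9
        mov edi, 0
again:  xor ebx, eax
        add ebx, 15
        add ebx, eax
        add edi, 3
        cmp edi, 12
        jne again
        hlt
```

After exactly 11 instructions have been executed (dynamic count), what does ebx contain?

mov eax, 6 → eax=6
mov ebx, 9 → ebx=9
mov edi, 0 → edi=0
xor ebx, eax → ebx=9^6=15
add ebx, 15 → ebx=15+15=30
add ebx, eax → ebx=30+6=36
add edi, 3 → edi=0+3=3
cmp edi, 12  (cmp 3,12)
jne again: taken
xor ebx, eax → ebx=36^6=34
add ebx, 15 → ebx=34+15=49
After step 11: ebx = 49.

49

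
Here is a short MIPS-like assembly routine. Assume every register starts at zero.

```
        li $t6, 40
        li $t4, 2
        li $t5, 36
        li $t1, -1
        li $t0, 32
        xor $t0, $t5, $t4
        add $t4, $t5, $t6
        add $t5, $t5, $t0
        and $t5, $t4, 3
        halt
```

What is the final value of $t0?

after li $t6, 40: $t6=40
after li $t4, 2: $t4=2
after li $t5, 36: $t5=36
after li $t1, -1: $t1=-1
after li $t0, 32: $t0=32
after xor $t0, $t5, $t4: $t0=36^2=38
after add $t4, $t5, $t6: $t4=36+40=76
after add $t5, $t5, $t0: $t5=36+38=74
after and $t5, $t4, 3: $t5=76&3=0
halt.

38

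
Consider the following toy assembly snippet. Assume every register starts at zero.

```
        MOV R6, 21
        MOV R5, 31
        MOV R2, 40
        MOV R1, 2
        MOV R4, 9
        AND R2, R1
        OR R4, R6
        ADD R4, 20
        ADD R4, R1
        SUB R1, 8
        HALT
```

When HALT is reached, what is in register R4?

51

after MOV R6, 21: R6=21
after MOV R5, 31: R5=31
after MOV R2, 40: R2=40
after MOV R1, 2: R1=2
after MOV R4, 9: R4=9
after AND R2, R1: R2=40&2=0
after OR R4, R6: R4=9|21=29
after ADD R4, 20: R4=29+20=49
after ADD R4, R1: R4=49+2=51
after SUB R1, 8: R1=2-8=-6
halt.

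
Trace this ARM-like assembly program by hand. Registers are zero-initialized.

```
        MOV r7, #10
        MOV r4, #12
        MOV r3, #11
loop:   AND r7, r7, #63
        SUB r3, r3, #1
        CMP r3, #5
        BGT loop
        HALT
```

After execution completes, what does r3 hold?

after MOV r7, #10: r7=10
after MOV r4, #12: r4=12
after MOV r3, #11: r3=11
after AND r7, r7, #63: r7=10&63=10
after SUB r3, r3, #1: r3=11-1=10
CMP r3, #5  (cmp 10,5)
BGT loop: taken
after AND r7, r7, #63: r7=10&63=10
after SUB r3, r3, #1: r3=10-1=9
CMP r3, #5  (cmp 9,5)
BGT loop: taken
after AND r7, r7, #63: r7=10&63=10
after SUB r3, r3, #1: r3=9-1=8
CMP r3, #5  (cmp 8,5)
BGT loop: taken
after AND r7, r7, #63: r7=10&63=10
after SUB r3, r3, #1: r3=8-1=7
CMP r3, #5  (cmp 7,5)
BGT loop: taken
after AND r7, r7, #63: r7=10&63=10
after SUB r3, r3, #1: r3=7-1=6
CMP r3, #5  (cmp 6,5)
BGT loop: taken
after AND r7, r7, #63: r7=10&63=10
after SUB r3, r3, #1: r3=6-1=5
CMP r3, #5  (cmp 5,5)
BGT loop: not taken
halt.

5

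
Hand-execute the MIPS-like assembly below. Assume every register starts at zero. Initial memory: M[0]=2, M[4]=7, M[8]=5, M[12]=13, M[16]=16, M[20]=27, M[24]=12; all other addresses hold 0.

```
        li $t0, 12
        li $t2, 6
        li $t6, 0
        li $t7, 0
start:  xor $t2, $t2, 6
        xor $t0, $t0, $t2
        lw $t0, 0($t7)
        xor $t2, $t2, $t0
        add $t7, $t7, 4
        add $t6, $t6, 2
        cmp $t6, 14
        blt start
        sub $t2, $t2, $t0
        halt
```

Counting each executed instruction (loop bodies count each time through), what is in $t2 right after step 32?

11

li $t0, 12 → $t0=12
li $t2, 6 → $t2=6
li $t6, 0 → $t6=0
li $t7, 0 → $t7=0
xor $t2, $t2, 6 → $t2=6^6=0
xor $t0, $t0, $t2 → $t0=12^0=12
lw $t0, 0($t7) → $t0=M[0]=2
xor $t2, $t2, $t0 → $t2=0^2=2
add $t7, $t7, 4 → $t7=0+4=4
add $t6, $t6, 2 → $t6=0+2=2
cmp $t6, 14  (cmp 2,14)
blt start: taken
xor $t2, $t2, 6 → $t2=2^6=4
xor $t0, $t0, $t2 → $t0=2^4=6
lw $t0, 0($t7) → $t0=M[4]=7
xor $t2, $t2, $t0 → $t2=4^7=3
add $t7, $t7, 4 → $t7=4+4=8
add $t6, $t6, 2 → $t6=2+2=4
cmp $t6, 14  (cmp 4,14)
blt start: taken
xor $t2, $t2, 6 → $t2=3^6=5
xor $t0, $t0, $t2 → $t0=7^5=2
lw $t0, 0($t7) → $t0=M[8]=5
xor $t2, $t2, $t0 → $t2=5^5=0
add $t7, $t7, 4 → $t7=8+4=12
add $t6, $t6, 2 → $t6=4+2=6
cmp $t6, 14  (cmp 6,14)
blt start: taken
xor $t2, $t2, 6 → $t2=0^6=6
xor $t0, $t0, $t2 → $t0=5^6=3
lw $t0, 0($t7) → $t0=M[12]=13
xor $t2, $t2, $t0 → $t2=6^13=11
After step 32: $t2 = 11.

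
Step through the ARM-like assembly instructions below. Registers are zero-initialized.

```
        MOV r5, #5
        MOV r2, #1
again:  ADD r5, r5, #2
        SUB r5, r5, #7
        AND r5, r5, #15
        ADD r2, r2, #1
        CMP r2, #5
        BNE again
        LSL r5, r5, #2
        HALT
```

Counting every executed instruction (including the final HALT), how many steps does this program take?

28

after MOV r5, #5: r5=5
after MOV r2, #1: r2=1
after ADD r5, r5, #2: r5=5+2=7
after SUB r5, r5, #7: r5=7-7=0
after AND r5, r5, #15: r5=0&15=0
after ADD r2, r2, #1: r2=1+1=2
CMP r2, #5  (cmp 2,5)
BNE again: taken
after ADD r5, r5, #2: r5=0+2=2
after SUB r5, r5, #7: r5=2-7=-5
after AND r5, r5, #15: r5=(-5)&15=11
after ADD r2, r2, #1: r2=2+1=3
CMP r2, #5  (cmp 3,5)
BNE again: taken
after ADD r5, r5, #2: r5=11+2=13
after SUB r5, r5, #7: r5=13-7=6
after AND r5, r5, #15: r5=6&15=6
after ADD r2, r2, #1: r2=3+1=4
CMP r2, #5  (cmp 4,5)
BNE again: taken
after ADD r5, r5, #2: r5=6+2=8
after SUB r5, r5, #7: r5=8-7=1
after AND r5, r5, #15: r5=1&15=1
after ADD r2, r2, #1: r2=4+1=5
CMP r2, #5  (cmp 5,5)
BNE again: not taken
after LSL r5, r5, #2: r5=1<<2=4
halt.
Total executed instructions: 28.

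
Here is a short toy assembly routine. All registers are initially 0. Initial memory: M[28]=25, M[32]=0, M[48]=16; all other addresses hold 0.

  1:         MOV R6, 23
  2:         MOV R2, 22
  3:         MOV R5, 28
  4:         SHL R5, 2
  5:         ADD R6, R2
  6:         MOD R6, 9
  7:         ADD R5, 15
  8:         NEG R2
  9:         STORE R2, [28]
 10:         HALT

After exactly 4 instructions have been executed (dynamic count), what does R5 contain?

112

after MOV R6, 23: R6=23
after MOV R2, 22: R2=22
after MOV R5, 28: R5=28
after SHL R5, 2: R5=28<<2=112
After step 4: R5 = 112.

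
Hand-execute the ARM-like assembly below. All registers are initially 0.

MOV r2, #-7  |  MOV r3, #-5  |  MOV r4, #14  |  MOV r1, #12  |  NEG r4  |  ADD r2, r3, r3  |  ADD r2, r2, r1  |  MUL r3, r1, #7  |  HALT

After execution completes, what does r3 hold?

r2=-7
r3=-5
r4=14
r1=12
r4=-(14)=-14
r2=(-5)+(-5)=-10
r2=(-10)+12=2
r3=12*7=84
halt.

84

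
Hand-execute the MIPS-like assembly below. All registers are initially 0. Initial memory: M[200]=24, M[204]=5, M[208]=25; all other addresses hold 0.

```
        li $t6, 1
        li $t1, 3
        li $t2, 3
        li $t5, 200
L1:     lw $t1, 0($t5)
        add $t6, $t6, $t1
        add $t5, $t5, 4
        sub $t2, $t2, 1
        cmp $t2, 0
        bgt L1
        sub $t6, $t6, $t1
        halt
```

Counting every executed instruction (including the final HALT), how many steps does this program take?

24

after li $t6, 1: $t6=1
after li $t1, 3: $t1=3
after li $t2, 3: $t2=3
after li $t5, 200: $t5=200
after lw $t1, 0($t5): $t1=M[200]=24
after add $t6, $t6, $t1: $t6=1+24=25
after add $t5, $t5, 4: $t5=200+4=204
after sub $t2, $t2, 1: $t2=3-1=2
cmp $t2, 0  (cmp 2,0)
bgt L1: taken
after lw $t1, 0($t5): $t1=M[204]=5
after add $t6, $t6, $t1: $t6=25+5=30
after add $t5, $t5, 4: $t5=204+4=208
after sub $t2, $t2, 1: $t2=2-1=1
cmp $t2, 0  (cmp 1,0)
bgt L1: taken
after lw $t1, 0($t5): $t1=M[208]=25
after add $t6, $t6, $t1: $t6=30+25=55
after add $t5, $t5, 4: $t5=208+4=212
after sub $t2, $t2, 1: $t2=1-1=0
cmp $t2, 0  (cmp 0,0)
bgt L1: not taken
after sub $t6, $t6, $t1: $t6=55-25=30
halt.
Total executed instructions: 24.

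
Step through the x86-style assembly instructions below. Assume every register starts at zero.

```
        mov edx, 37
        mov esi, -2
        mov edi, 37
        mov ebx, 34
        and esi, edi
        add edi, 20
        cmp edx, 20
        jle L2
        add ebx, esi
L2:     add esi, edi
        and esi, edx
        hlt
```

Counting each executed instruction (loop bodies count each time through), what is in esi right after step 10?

93

edx=37
esi=-2
edi=37
ebx=34
esi=(-2)&37=36
edi=37+20=57
cmp edx, 20  (cmp 37,20)
jle L2: not taken
ebx=34+36=70
esi=36+57=93
After step 10: esi = 93.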